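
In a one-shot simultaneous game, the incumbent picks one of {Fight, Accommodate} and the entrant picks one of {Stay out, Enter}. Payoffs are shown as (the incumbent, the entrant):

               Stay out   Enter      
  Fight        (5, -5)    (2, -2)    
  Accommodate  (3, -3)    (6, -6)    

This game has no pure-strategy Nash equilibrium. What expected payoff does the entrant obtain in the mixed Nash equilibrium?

Set the entrant's expected payoff from Stay out equal to that from Enter:
  the entrant's payoff from Stay out: p·(-5) + (1−p)·(-3) = -2p - 3
  the entrant's payoff from Enter: p·(-2) + (1−p)·(-6) = 4p - 6
  -2p - 3 = 4p - 6  ⇒  -6p = -3  ⇒  p = 1/2.
At equilibrium the entrant is indifferent across columns, so the entrant's payoff equals the payoff from Stay out: (1/2)·(-5) + (1/2)·(-3) = -4.

-4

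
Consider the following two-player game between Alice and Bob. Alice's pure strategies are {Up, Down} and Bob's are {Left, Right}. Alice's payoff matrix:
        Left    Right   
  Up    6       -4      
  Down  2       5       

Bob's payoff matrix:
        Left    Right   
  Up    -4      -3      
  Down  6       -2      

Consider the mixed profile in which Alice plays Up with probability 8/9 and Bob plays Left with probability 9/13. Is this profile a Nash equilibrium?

Yes

Check Bob's indifference given Alice's mix p = 8/9:
  payoff from Left = -26/9; payoff from Right = -26/9 — equal.
Check Alice's indifference given Bob's mix q = 9/13:
  payoff from Up = 38/13; payoff from Down = 38/13 — equal.
Both players are indifferent, so neither can profitably deviate.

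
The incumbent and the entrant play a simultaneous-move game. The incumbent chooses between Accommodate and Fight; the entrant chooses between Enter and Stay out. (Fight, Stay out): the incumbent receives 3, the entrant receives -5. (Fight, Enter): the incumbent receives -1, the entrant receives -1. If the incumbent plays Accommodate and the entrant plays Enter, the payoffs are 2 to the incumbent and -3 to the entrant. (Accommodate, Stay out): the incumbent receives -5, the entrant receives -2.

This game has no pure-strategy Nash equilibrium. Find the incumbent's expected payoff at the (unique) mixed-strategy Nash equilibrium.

The entrant's mix must leave the incumbent indifferent between Accommodate and Fight.
  the incumbent's expected payoff from Accommodate: q·2 + (1−q)·(-5) = 7q - 5
  the incumbent's expected payoff from Fight: q·(-1) + (1−q)·3 = -4q + 3
  7q - 5 = -4q + 3  ⇒  11q = 8  ⇒  q = 8/11.
At equilibrium the incumbent is indifferent across rows, so the incumbent's payoff equals the payoff from Accommodate: (8/11)·2 + (3/11)·(-5) = 1/11.

1/11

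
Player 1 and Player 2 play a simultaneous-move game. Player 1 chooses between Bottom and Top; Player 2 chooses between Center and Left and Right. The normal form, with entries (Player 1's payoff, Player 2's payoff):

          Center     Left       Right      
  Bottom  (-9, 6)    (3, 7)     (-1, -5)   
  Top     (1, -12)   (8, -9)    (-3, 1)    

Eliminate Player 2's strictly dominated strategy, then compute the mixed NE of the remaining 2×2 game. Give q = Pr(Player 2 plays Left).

q = 2/7

Player 2's strategy Center is strictly dominated by Left: 7 > 6 and -9 > -12. Eliminate Center.
Set Player 1's expected payoff from Bottom equal to that from Top:
  Player 1's payoff to Bottom: q·3 + (1−q)·(-1) = 4q - 1
  Player 1's payoff to Top: q·8 + (1−q)·(-3) = 11q - 3
  4q - 1 = 11q - 3  ⇒  -7q = -2  ⇒  q = 2/7.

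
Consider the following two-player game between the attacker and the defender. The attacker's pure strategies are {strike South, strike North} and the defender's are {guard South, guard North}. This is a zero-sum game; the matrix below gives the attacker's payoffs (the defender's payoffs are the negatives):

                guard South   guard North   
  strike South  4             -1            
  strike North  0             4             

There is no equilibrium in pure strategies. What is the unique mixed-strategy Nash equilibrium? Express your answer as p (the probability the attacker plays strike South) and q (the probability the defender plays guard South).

For the defender to be willing to mix, the defender must be indifferent between guard South and guard North, which pins down the attacker's mix.
  the defender's payoff from guard South: p·(-4) + (1−p)·0 = -4p
  the defender's payoff from guard North: p·1 + (1−p)·(-4) = 5p - 4
  -4p = 5p - 4  ⇒  -9p = -4  ⇒  p = 4/9.
The attacker's indifference between strike South and strike North determines the defender's mixing probability q:
  the attacker's expected payoff from strike South: q·4 + (1−q)·(-1) = 5q - 1
  the attacker's expected payoff from strike North: q·0 + (1−q)·4 = -4q + 4
  5q - 1 = -4q + 4  ⇒  9q = 5  ⇒  q = 5/9.

p = 4/9, q = 5/9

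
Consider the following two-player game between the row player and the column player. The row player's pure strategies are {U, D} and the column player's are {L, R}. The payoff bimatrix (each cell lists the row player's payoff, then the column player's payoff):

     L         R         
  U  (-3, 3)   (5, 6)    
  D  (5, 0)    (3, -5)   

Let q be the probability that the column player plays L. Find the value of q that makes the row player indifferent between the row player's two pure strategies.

The row player's indifference between U and D determines the column player's mixing probability q:
  the row player's payoff from U: q·(-3) + (1−q)·5 = -8q + 5
  the row player's payoff from D: q·5 + (1−q)·3 = 2q + 3
  -8q + 5 = 2q + 3  ⇒  -10q = -2  ⇒  q = 1/5.

q = 1/5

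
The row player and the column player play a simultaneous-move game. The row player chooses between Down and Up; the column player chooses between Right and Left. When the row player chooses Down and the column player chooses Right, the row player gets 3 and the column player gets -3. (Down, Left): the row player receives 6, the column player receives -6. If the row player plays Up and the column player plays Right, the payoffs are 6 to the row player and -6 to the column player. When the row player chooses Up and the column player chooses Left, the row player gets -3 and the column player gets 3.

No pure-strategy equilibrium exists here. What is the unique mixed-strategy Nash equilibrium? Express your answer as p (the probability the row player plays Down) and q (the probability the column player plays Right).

p = 3/4, q = 3/4

Set the column player's expected payoff from Right equal to that from Left:
  the column player's payoff from Right: p·(-3) + (1−p)·(-6) = 3p - 6
  the column player's payoff from Left: p·(-6) + (1−p)·3 = -9p + 3
  3p - 6 = -9p + 3  ⇒  12p = 9  ⇒  p = 3/4.
The row player's indifference between Down and Up determines the column player's mixing probability q:
  the row player's payoff from Down: q·3 + (1−q)·6 = -3q + 6
  the row player's payoff from Up: q·6 + (1−q)·(-3) = 9q - 3
  -3q + 6 = 9q - 3  ⇒  -12q = -9  ⇒  q = 3/4.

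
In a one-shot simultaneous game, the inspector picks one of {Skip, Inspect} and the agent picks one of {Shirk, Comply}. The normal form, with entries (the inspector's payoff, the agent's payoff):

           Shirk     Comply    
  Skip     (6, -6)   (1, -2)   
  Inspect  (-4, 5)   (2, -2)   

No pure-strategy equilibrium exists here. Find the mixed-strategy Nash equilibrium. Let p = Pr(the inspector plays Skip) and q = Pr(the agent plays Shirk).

For the agent to be willing to mix, the agent must be indifferent between Shirk and Comply, which pins down the inspector's mix.
  the agent's expected payoff from Shirk: p·(-6) + (1−p)·5 = -11p + 5
  the agent's expected payoff from Comply: p·(-2) + (1−p)·(-2) = -2
  -11p + 5 = -2  ⇒  -11p = -7  ⇒  p = 7/11.
The inspector's indifference between Skip and Inspect determines the agent's mixing probability q:
  the inspector's expected payoff from Skip: q·6 + (1−q)·1 = 5q + 1
  the inspector's expected payoff from Inspect: q·(-4) + (1−q)·2 = -6q + 2
  5q + 1 = -6q + 2  ⇒  11q = 1  ⇒  q = 1/11.

p = 7/11, q = 1/11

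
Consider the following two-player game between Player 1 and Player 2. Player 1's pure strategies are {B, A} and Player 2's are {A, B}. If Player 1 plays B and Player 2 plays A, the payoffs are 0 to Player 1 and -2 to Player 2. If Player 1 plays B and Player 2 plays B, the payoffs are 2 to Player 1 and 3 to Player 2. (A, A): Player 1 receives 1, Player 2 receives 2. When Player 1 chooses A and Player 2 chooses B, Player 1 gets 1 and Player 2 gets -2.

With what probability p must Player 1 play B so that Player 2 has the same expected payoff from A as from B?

p = 4/9

For Player 2 to be willing to mix, Player 2 must be indifferent between A and B, which pins down Player 1's mix.
  Player 2's payoff to A: p·(-2) + (1−p)·2 = -4p + 2
  Player 2's payoff to B: p·3 + (1−p)·(-2) = 5p - 2
  -4p + 2 = 5p - 2  ⇒  -9p = -4  ⇒  p = 4/9.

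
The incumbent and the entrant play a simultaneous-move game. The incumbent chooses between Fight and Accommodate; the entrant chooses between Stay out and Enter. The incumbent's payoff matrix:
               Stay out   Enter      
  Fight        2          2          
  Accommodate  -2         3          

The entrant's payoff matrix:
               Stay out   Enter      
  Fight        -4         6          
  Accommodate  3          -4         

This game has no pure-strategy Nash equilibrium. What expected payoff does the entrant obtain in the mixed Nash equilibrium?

2/17

The entrant's indifference between Stay out and Enter determines the incumbent's mixing probability p:
  the entrant's payoff from Stay out: p·(-4) + (1−p)·3 = -7p + 3
  the entrant's payoff from Enter: p·6 + (1−p)·(-4) = 10p - 4
  -7p + 3 = 10p - 4  ⇒  -17p = -7  ⇒  p = 7/17.
At equilibrium the entrant is indifferent across columns, so the entrant's payoff equals the payoff from Stay out: (7/17)·(-4) + (10/17)·3 = 2/17.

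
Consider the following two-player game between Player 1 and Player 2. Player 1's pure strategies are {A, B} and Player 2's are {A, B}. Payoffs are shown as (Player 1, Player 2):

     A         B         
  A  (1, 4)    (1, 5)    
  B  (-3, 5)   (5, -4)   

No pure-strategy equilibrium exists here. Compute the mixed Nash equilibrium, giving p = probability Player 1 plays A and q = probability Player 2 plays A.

p = 9/10, q = 1/2

Player 2's indifference between A and B determines Player 1's mixing probability p:
  Player 2's payoff to A: p·4 + (1−p)·5 = -p + 5
  Player 2's payoff to B: p·5 + (1−p)·(-4) = 9p - 4
  -p + 5 = 9p - 4  ⇒  -10p = -9  ⇒  p = 9/10.
Player 2's mix must leave Player 1 indifferent between A and B.
  Player 1's expected payoff from A: q·1 + (1−q)·1 = 1
  Player 1's expected payoff from B: q·(-3) + (1−q)·5 = -8q + 5
  1 = -8q + 5  ⇒  8q = 4  ⇒  q = 1/2.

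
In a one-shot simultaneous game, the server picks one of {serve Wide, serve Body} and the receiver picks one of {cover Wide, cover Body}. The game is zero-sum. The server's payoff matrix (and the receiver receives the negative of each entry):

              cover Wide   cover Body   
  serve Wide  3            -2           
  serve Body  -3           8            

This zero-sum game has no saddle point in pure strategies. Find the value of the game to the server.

The receiver's mix must leave the server indifferent between serve Wide and serve Body.
  the server's payoff to serve Wide: q·3 + (1−q)·(-2) = 5q - 2
  the server's payoff to serve Body: q·(-3) + (1−q)·8 = -11q + 8
  5q - 2 = -11q + 8  ⇒  16q = 10  ⇒  q = 5/8.
The value is the server's expected payoff against this mix (using serve Wide): (5/8)·3 + (3/8)·(-2) = 9/8.

v = 9/8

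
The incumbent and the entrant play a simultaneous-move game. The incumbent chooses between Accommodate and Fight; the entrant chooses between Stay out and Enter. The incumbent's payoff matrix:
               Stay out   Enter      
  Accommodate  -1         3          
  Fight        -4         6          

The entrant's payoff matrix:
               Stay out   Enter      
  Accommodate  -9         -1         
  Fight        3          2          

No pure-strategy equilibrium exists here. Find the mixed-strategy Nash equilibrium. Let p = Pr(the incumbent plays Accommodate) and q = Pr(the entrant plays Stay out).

p = 1/9, q = 1/2

The incumbent's mix must leave the entrant indifferent between Stay out and Enter.
  the entrant's expected payoff from Stay out: p·(-9) + (1−p)·3 = -12p + 3
  the entrant's expected payoff from Enter: p·(-1) + (1−p)·2 = -3p + 2
  -12p + 3 = -3p + 2  ⇒  -9p = -1  ⇒  p = 1/9.
The entrant's mix must leave the incumbent indifferent between Accommodate and Fight.
  the incumbent's expected payoff from Accommodate: q·(-1) + (1−q)·3 = -4q + 3
  the incumbent's expected payoff from Fight: q·(-4) + (1−q)·6 = -10q + 6
  -4q + 3 = -10q + 6  ⇒  6q = 3  ⇒  q = 1/2.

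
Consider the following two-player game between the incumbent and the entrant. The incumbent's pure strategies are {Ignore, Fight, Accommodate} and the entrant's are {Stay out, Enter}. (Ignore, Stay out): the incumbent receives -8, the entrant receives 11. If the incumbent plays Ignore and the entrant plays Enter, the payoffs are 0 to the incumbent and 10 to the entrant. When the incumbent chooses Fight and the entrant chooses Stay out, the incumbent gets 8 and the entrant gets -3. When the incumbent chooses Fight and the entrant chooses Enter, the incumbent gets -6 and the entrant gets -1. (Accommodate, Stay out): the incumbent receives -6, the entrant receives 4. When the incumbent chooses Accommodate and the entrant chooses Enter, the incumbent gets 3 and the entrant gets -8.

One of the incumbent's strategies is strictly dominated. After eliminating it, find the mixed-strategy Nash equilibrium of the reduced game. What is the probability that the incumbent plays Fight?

p = 6/7

The incumbent's strategy Ignore is strictly dominated by Accommodate: -6 > -8 and 3 > 0. Eliminate Ignore.
The incumbent's mix must leave the entrant indifferent between Stay out and Enter.
  the entrant's payoff from Stay out: p·(-3) + (1−p)·4 = -7p + 4
  the entrant's payoff from Enter: p·(-1) + (1−p)·(-8) = 7p - 8
  -7p + 4 = 7p - 8  ⇒  -14p = -12  ⇒  p = 6/7.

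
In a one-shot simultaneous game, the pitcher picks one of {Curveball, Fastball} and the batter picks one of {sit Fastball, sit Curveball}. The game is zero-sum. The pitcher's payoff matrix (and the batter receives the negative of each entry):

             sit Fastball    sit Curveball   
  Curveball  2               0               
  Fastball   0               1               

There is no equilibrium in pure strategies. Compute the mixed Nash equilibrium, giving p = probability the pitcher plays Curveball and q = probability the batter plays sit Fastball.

The batter's indifference between sit Fastball and sit Curveball determines the pitcher's mixing probability p:
  the batter's payoff to sit Fastball: p·(-2) + (1−p)·0 = -2p
  the batter's payoff to sit Curveball: p·0 + (1−p)·(-1) = p - 1
  -2p = p - 1  ⇒  -3p = -1  ⇒  p = 1/3.
The pitcher's indifference between Curveball and Fastball determines the batter's mixing probability q:
  the pitcher's expected payoff from Curveball: q·2 + (1−q)·0 = 2q
  the pitcher's expected payoff from Fastball: q·0 + (1−q)·1 = -q + 1
  2q = -q + 1  ⇒  3q = 1  ⇒  q = 1/3.

p = 1/3, q = 1/3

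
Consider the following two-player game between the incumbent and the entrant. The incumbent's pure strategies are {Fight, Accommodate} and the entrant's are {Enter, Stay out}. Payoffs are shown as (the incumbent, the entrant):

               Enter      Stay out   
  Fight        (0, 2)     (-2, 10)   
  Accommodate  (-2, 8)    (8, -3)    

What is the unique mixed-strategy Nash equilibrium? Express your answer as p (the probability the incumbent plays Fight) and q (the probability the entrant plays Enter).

p = 11/19, q = 5/6

The entrant's indifference between Enter and Stay out determines the incumbent's mixing probability p:
  the entrant's payoff to Enter: p·2 + (1−p)·8 = -6p + 8
  the entrant's payoff to Stay out: p·10 + (1−p)·(-3) = 13p - 3
  -6p + 8 = 13p - 3  ⇒  -19p = -11  ⇒  p = 11/19.
For the incumbent to be willing to mix, the incumbent must be indifferent between Fight and Accommodate, which pins down the entrant's mix.
  the incumbent's payoff to Fight: q·0 + (1−q)·(-2) = 2q - 2
  the incumbent's payoff to Accommodate: q·(-2) + (1−q)·8 = -10q + 8
  2q - 2 = -10q + 8  ⇒  12q = 10  ⇒  q = 5/6.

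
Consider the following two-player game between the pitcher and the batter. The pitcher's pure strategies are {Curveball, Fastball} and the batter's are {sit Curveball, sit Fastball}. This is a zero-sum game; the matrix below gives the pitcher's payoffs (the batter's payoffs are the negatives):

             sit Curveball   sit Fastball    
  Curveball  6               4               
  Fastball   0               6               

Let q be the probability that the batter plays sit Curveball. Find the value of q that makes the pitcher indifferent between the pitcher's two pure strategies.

The pitcher's indifference between Curveball and Fastball determines the batter's mixing probability q:
  the pitcher's expected payoff from Curveball: q·6 + (1−q)·4 = 2q + 4
  the pitcher's expected payoff from Fastball: q·0 + (1−q)·6 = -6q + 6
  2q + 4 = -6q + 6  ⇒  8q = 2  ⇒  q = 1/4.

q = 1/4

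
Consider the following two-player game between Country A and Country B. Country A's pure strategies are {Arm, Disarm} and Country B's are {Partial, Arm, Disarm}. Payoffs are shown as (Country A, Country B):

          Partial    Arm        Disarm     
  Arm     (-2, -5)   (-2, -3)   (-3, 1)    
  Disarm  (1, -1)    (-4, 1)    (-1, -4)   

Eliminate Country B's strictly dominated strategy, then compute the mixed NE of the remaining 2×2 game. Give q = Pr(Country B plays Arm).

Country B's strategy Partial is strictly dominated by Arm: -3 > -5 and 1 > -1. Eliminate Partial.
In a mixed equilibrium Country A is indifferent between Arm and Disarm; this condition fixes q.
  Country A's payoff from Arm: q·(-2) + (1−q)·(-3) = q - 3
  Country A's payoff from Disarm: q·(-4) + (1−q)·(-1) = -3q - 1
  q - 3 = -3q - 1  ⇒  4q = 2  ⇒  q = 1/2.

q = 1/2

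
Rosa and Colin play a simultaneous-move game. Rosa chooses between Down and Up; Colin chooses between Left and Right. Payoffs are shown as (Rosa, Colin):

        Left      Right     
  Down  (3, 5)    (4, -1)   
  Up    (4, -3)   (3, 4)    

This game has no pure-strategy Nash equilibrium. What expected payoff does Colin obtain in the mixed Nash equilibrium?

Rosa's mix must leave Colin indifferent between Left and Right.
  Colin's expected payoff from Left: p·5 + (1−p)·(-3) = 8p - 3
  Colin's expected payoff from Right: p·(-1) + (1−p)·4 = -5p + 4
  8p - 3 = -5p + 4  ⇒  13p = 7  ⇒  p = 7/13.
At equilibrium Colin is indifferent across columns, so Colin's payoff equals the payoff from Left: (7/13)·5 + (6/13)·(-3) = 17/13.

17/13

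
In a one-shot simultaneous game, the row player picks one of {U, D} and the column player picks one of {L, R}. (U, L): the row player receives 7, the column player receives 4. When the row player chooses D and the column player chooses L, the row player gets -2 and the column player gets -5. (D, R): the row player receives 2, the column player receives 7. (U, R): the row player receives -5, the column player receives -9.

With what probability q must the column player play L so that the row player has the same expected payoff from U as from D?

For the row player to be willing to mix, the row player must be indifferent between U and D, which pins down the column player's mix.
  the row player's payoff to U: q·7 + (1−q)·(-5) = 12q - 5
  the row player's payoff to D: q·(-2) + (1−q)·2 = -4q + 2
  12q - 5 = -4q + 2  ⇒  16q = 7  ⇒  q = 7/16.

q = 7/16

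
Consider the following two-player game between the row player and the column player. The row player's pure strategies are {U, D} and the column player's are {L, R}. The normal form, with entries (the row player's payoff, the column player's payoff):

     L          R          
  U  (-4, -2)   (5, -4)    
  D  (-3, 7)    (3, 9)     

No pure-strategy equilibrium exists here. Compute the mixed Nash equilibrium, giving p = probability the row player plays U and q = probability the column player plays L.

p = 1/2, q = 2/3

The row player's mix must leave the column player indifferent between L and R.
  the column player's payoff from L: p·(-2) + (1−p)·7 = -9p + 7
  the column player's payoff from R: p·(-4) + (1−p)·9 = -13p + 9
  -9p + 7 = -13p + 9  ⇒  4p = 2  ⇒  p = 1/2.
In a mixed equilibrium the row player is indifferent between U and D; this condition fixes q.
  the row player's payoff to U: q·(-4) + (1−q)·5 = -9q + 5
  the row player's payoff to D: q·(-3) + (1−q)·3 = -6q + 3
  -9q + 5 = -6q + 3  ⇒  -3q = -2  ⇒  q = 2/3.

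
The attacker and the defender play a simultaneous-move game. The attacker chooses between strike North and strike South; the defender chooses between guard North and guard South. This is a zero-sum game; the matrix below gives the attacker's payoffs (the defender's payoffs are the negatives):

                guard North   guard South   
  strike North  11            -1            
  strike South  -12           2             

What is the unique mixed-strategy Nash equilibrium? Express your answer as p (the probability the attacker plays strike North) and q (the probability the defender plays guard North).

In a mixed equilibrium the defender is indifferent between guard North and guard South; this condition fixes p.
  the defender's expected payoff from guard North: p·(-11) + (1−p)·12 = -23p + 12
  the defender's expected payoff from guard South: p·1 + (1−p)·(-2) = 3p - 2
  -23p + 12 = 3p - 2  ⇒  -26p = -14  ⇒  p = 7/13.
Set the attacker's expected payoff from strike North equal to that from strike South:
  the attacker's payoff from strike North: q·11 + (1−q)·(-1) = 12q - 1
  the attacker's payoff from strike South: q·(-12) + (1−q)·2 = -14q + 2
  12q - 1 = -14q + 2  ⇒  26q = 3  ⇒  q = 3/26.

p = 7/13, q = 3/26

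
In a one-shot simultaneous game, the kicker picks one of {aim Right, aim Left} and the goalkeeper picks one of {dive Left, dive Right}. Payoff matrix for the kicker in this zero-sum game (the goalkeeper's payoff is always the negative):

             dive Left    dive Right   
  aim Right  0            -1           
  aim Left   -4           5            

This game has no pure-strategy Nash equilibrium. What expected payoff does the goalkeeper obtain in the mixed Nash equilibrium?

2/5

In a mixed equilibrium the goalkeeper is indifferent between dive Left and dive Right; this condition fixes p.
  the goalkeeper's payoff to dive Left: p·0 + (1−p)·4 = -4p + 4
  the goalkeeper's payoff to dive Right: p·1 + (1−p)·(-5) = 6p - 5
  -4p + 4 = 6p - 5  ⇒  -10p = -9  ⇒  p = 9/10.
At equilibrium the goalkeeper is indifferent across columns, so the goalkeeper's payoff equals the payoff from dive Left: (9/10)·0 + (1/10)·4 = 2/5.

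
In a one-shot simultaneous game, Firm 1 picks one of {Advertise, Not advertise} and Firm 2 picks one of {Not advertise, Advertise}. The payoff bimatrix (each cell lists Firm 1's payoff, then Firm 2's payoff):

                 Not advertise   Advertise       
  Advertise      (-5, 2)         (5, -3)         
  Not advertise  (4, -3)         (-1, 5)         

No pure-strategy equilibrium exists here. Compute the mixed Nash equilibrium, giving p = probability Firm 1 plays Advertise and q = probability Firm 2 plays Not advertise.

For Firm 2 to be willing to mix, Firm 2 must be indifferent between Not advertise and Advertise, which pins down Firm 1's mix.
  Firm 2's payoff from Not advertise: p·2 + (1−p)·(-3) = 5p - 3
  Firm 2's payoff from Advertise: p·(-3) + (1−p)·5 = -8p + 5
  5p - 3 = -8p + 5  ⇒  13p = 8  ⇒  p = 8/13.
Firm 2's mix must leave Firm 1 indifferent between Advertise and Not advertise.
  Firm 1's payoff to Advertise: q·(-5) + (1−q)·5 = -10q + 5
  Firm 1's payoff to Not advertise: q·4 + (1−q)·(-1) = 5q - 1
  -10q + 5 = 5q - 1  ⇒  -15q = -6  ⇒  q = 2/5.

p = 8/13, q = 2/5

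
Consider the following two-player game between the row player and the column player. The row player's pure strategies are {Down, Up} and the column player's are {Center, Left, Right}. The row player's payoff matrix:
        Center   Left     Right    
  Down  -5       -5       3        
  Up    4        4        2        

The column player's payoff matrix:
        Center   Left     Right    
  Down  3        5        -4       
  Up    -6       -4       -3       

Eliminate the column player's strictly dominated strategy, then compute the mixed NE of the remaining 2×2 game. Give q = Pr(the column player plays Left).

The column player's strategy Center is strictly dominated by Left: 5 > 3 and -4 > -6. Eliminate Center.
The column player's mix must leave the row player indifferent between Down and Up.
  the row player's payoff to Down: q·(-5) + (1−q)·3 = -8q + 3
  the row player's payoff to Up: q·4 + (1−q)·2 = 2q + 2
  -8q + 3 = 2q + 2  ⇒  -10q = -1  ⇒  q = 1/10.

q = 1/10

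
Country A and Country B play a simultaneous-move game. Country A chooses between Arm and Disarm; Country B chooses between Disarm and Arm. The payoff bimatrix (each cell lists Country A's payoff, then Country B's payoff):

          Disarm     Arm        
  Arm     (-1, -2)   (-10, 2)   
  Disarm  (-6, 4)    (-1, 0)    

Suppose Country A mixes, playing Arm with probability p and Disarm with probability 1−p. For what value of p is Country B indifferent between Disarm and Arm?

Country A's mix must leave Country B indifferent between Disarm and Arm.
  Country B's payoff to Disarm: p·(-2) + (1−p)·4 = -6p + 4
  Country B's payoff to Arm: p·2 + (1−p)·0 = 2p
  -6p + 4 = 2p  ⇒  -8p = -4  ⇒  p = 1/2.

p = 1/2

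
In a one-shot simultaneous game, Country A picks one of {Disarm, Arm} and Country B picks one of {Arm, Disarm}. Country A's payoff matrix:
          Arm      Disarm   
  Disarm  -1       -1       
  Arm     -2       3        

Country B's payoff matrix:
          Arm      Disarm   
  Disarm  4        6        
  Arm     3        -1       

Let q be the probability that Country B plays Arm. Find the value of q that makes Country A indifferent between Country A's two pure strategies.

q = 4/5

Set Country A's expected payoff from Disarm equal to that from Arm:
  Country A's payoff from Disarm: q·(-1) + (1−q)·(-1) = -1
  Country A's payoff from Arm: q·(-2) + (1−q)·3 = -5q + 3
  -1 = -5q + 3  ⇒  5q = 4  ⇒  q = 4/5.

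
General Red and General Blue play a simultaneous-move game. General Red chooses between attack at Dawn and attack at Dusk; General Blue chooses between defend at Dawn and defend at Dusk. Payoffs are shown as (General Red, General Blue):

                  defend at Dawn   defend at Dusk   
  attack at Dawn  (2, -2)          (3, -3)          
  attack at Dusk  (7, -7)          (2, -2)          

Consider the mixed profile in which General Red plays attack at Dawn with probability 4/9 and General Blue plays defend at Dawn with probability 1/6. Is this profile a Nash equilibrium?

No

Given General Red's mix p = 4/9, General Blue's payoff from defend at Dawn is -43/9 but from defend at Dusk is -22/9. General Blue strictly prefers defend at Dusk, so General Blue would not mix.
So the proposed profile is not a Nash equilibrium.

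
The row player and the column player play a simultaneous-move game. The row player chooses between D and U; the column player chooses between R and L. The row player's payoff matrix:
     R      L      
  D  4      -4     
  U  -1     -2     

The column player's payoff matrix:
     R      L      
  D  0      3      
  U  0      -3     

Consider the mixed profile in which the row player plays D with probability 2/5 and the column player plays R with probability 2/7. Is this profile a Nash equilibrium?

Given the row player's mix p = 2/5, the column player's payoff from R is 0 but from L is -3/5. The column player strictly prefers R, so the column player would not mix.
So the proposed profile is not a Nash equilibrium.

No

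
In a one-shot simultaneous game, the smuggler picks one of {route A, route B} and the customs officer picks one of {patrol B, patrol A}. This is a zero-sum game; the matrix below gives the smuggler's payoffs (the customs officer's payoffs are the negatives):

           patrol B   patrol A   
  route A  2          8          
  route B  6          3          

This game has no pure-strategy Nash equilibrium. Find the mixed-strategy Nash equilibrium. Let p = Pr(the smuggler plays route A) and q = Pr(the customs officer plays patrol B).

p = 1/3, q = 5/9

Set the customs officer's expected payoff from patrol B equal to that from patrol A:
  the customs officer's payoff to patrol B: p·(-2) + (1−p)·(-6) = 4p - 6
  the customs officer's payoff to patrol A: p·(-8) + (1−p)·(-3) = -5p - 3
  4p - 6 = -5p - 3  ⇒  9p = 3  ⇒  p = 1/3.
Set the smuggler's expected payoff from route A equal to that from route B:
  the smuggler's payoff from route A: q·2 + (1−q)·8 = -6q + 8
  the smuggler's payoff from route B: q·6 + (1−q)·3 = 3q + 3
  -6q + 8 = 3q + 3  ⇒  -9q = -5  ⇒  q = 5/9.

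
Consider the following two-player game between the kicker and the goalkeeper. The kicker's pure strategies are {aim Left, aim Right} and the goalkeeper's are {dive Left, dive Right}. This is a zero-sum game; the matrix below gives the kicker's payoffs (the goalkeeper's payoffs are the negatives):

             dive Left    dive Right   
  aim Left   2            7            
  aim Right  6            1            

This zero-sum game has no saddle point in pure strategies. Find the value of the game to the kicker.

The kicker's indifference between aim Left and aim Right determines the goalkeeper's mixing probability q:
  the kicker's payoff to aim Left: q·2 + (1−q)·7 = -5q + 7
  the kicker's payoff to aim Right: q·6 + (1−q)·1 = 5q + 1
  -5q + 7 = 5q + 1  ⇒  -10q = -6  ⇒  q = 3/5.
The value is the kicker's expected payoff against this mix (using aim Left): (3/5)·2 + (2/5)·7 = 4.

v = 4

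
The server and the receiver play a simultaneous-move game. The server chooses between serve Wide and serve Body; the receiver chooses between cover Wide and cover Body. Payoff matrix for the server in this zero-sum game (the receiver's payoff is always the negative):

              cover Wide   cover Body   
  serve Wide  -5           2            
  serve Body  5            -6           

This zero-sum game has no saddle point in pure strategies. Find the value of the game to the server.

v = -10/9

In a mixed equilibrium the server is indifferent between serve Wide and serve Body; this condition fixes q.
  the server's expected payoff from serve Wide: q·(-5) + (1−q)·2 = -7q + 2
  the server's expected payoff from serve Body: q·5 + (1−q)·(-6) = 11q - 6
  -7q + 2 = 11q - 6  ⇒  -18q = -8  ⇒  q = 4/9.
The value is the server's expected payoff against this mix (using serve Wide): (4/9)·(-5) + (5/9)·2 = -10/9.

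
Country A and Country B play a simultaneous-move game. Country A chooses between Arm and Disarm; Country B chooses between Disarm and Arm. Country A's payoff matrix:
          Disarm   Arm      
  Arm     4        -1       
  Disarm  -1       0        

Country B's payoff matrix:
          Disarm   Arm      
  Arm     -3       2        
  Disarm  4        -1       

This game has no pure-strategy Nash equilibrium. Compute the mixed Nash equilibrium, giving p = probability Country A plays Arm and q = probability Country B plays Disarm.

p = 1/2, q = 1/6

Country A's mix must leave Country B indifferent between Disarm and Arm.
  Country B's expected payoff from Disarm: p·(-3) + (1−p)·4 = -7p + 4
  Country B's expected payoff from Arm: p·2 + (1−p)·(-1) = 3p - 1
  -7p + 4 = 3p - 1  ⇒  -10p = -5  ⇒  p = 1/2.
For Country A to be willing to mix, Country A must be indifferent between Arm and Disarm, which pins down Country B's mix.
  Country A's expected payoff from Arm: q·4 + (1−q)·(-1) = 5q - 1
  Country A's expected payoff from Disarm: q·(-1) + (1−q)·0 = -q
  5q - 1 = -q  ⇒  6q = 1  ⇒  q = 1/6.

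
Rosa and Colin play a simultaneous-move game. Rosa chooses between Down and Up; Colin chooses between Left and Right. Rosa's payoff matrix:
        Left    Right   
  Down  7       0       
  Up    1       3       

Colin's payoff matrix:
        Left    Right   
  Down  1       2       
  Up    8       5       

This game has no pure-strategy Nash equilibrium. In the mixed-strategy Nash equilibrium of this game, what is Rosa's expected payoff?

7/3

Colin's mix must leave Rosa indifferent between Down and Up.
  Rosa's payoff to Down: q·7 + (1−q)·0 = 7q
  Rosa's payoff to Up: q·1 + (1−q)·3 = -2q + 3
  7q = -2q + 3  ⇒  9q = 3  ⇒  q = 1/3.
At equilibrium Rosa is indifferent across rows, so Rosa's payoff equals the payoff from Down: (1/3)·7 + (2/3)·0 = 7/3.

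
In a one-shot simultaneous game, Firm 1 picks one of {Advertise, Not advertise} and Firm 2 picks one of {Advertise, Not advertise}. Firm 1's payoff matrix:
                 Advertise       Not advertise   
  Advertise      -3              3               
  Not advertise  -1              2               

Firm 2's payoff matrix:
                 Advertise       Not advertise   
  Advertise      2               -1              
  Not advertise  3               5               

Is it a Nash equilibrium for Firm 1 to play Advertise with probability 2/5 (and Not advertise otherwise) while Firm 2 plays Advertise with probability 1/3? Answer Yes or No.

Check Firm 2's indifference given Firm 1's mix p = 2/5:
  payoff from Advertise = 13/5; payoff from Not advertise = 13/5 — equal.
Check Firm 1's indifference given Firm 2's mix q = 1/3:
  payoff from Advertise = 1; payoff from Not advertise = 1 — equal.
Both players are indifferent, so neither can profitably deviate.

Yes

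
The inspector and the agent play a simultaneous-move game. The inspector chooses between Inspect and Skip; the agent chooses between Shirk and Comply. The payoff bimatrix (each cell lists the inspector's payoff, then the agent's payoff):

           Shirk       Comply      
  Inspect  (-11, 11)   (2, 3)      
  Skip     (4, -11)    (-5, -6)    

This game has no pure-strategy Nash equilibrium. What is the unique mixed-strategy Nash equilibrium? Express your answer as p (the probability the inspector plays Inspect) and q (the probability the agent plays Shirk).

In a mixed equilibrium the agent is indifferent between Shirk and Comply; this condition fixes p.
  the agent's expected payoff from Shirk: p·11 + (1−p)·(-11) = 22p - 11
  the agent's expected payoff from Comply: p·3 + (1−p)·(-6) = 9p - 6
  22p - 11 = 9p - 6  ⇒  13p = 5  ⇒  p = 5/13.
In a mixed equilibrium the inspector is indifferent between Inspect and Skip; this condition fixes q.
  the inspector's payoff to Inspect: q·(-11) + (1−q)·2 = -13q + 2
  the inspector's payoff to Skip: q·4 + (1−q)·(-5) = 9q - 5
  -13q + 2 = 9q - 5  ⇒  -22q = -7  ⇒  q = 7/22.

p = 5/13, q = 7/22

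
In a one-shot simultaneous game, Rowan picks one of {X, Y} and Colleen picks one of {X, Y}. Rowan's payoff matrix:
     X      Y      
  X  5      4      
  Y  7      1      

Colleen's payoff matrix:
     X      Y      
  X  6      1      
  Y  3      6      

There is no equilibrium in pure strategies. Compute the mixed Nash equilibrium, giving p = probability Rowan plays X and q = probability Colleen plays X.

p = 3/8, q = 3/5

Colleen's indifference between X and Y determines Rowan's mixing probability p:
  Colleen's payoff from X: p·6 + (1−p)·3 = 3p + 3
  Colleen's payoff from Y: p·1 + (1−p)·6 = -5p + 6
  3p + 3 = -5p + 6  ⇒  8p = 3  ⇒  p = 3/8.
Set Rowan's expected payoff from X equal to that from Y:
  Rowan's payoff to X: q·5 + (1−q)·4 = q + 4
  Rowan's payoff to Y: q·7 + (1−q)·1 = 6q + 1
  q + 4 = 6q + 1  ⇒  -5q = -3  ⇒  q = 3/5.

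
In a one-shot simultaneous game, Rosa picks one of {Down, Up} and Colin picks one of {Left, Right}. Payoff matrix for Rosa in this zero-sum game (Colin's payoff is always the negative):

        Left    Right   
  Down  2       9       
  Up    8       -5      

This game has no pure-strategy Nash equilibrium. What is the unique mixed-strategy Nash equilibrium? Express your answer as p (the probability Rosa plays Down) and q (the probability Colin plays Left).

For Colin to be willing to mix, Colin must be indifferent between Left and Right, which pins down Rosa's mix.
  Colin's payoff from Left: p·(-2) + (1−p)·(-8) = 6p - 8
  Colin's payoff from Right: p·(-9) + (1−p)·5 = -14p + 5
  6p - 8 = -14p + 5  ⇒  20p = 13  ⇒  p = 13/20.
Set Rosa's expected payoff from Down equal to that from Up:
  Rosa's expected payoff from Down: q·2 + (1−q)·9 = -7q + 9
  Rosa's expected payoff from Up: q·8 + (1−q)·(-5) = 13q - 5
  -7q + 9 = 13q - 5  ⇒  -20q = -14  ⇒  q = 7/10.

p = 13/20, q = 7/10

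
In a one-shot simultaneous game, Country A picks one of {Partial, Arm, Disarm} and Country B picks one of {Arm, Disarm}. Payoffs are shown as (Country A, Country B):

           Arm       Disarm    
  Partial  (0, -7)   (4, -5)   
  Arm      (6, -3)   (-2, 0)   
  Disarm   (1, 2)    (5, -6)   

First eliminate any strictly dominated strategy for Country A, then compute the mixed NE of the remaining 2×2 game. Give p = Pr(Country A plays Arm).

p = 8/11

Country A's strategy Partial is strictly dominated by Disarm: 1 > 0 and 5 > 4. Eliminate Partial.
Country A's mix must leave Country B indifferent between Arm and Disarm.
  Country B's payoff to Arm: p·(-3) + (1−p)·2 = -5p + 2
  Country B's payoff to Disarm: p·0 + (1−p)·(-6) = 6p - 6
  -5p + 2 = 6p - 6  ⇒  -11p = -8  ⇒  p = 8/11.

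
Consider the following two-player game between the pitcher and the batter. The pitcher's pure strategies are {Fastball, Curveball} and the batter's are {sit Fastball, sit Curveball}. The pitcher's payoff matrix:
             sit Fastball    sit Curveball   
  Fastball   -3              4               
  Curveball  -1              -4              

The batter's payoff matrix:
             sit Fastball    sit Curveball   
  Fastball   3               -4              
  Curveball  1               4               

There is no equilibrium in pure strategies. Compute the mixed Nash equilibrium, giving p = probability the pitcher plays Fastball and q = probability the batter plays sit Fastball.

The pitcher's mix must leave the batter indifferent between sit Fastball and sit Curveball.
  the batter's payoff from sit Fastball: p·3 + (1−p)·1 = 2p + 1
  the batter's payoff from sit Curveball: p·(-4) + (1−p)·4 = -8p + 4
  2p + 1 = -8p + 4  ⇒  10p = 3  ⇒  p = 3/10.
The batter's mix must leave the pitcher indifferent between Fastball and Curveball.
  the pitcher's payoff from Fastball: q·(-3) + (1−q)·4 = -7q + 4
  the pitcher's payoff from Curveball: q·(-1) + (1−q)·(-4) = 3q - 4
  -7q + 4 = 3q - 4  ⇒  -10q = -8  ⇒  q = 4/5.

p = 3/10, q = 4/5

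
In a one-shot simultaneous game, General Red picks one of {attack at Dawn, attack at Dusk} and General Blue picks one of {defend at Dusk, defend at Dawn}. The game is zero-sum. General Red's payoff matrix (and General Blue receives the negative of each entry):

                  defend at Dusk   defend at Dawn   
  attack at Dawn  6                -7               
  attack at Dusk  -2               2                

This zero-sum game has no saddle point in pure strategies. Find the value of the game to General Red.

v = -2/17

General Blue's mix must leave General Red indifferent between attack at Dawn and attack at Dusk.
  General Red's payoff from attack at Dawn: q·6 + (1−q)·(-7) = 13q - 7
  General Red's payoff from attack at Dusk: q·(-2) + (1−q)·2 = -4q + 2
  13q - 7 = -4q + 2  ⇒  17q = 9  ⇒  q = 9/17.
The value is General Red's expected payoff against this mix (using attack at Dawn): (9/17)·6 + (8/17)·(-7) = -2/17.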